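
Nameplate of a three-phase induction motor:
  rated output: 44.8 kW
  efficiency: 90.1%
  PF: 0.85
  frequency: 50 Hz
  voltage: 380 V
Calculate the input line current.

88.9 A

P_out = 44.8 kW = 44800 W
P_in = P_out / η = 44800 / 0.901 = 49723 W
I_L = P_in / (√3·V_L·cosφ) = 49723 / (1.732 × 380 × 0.85) = 88.9 A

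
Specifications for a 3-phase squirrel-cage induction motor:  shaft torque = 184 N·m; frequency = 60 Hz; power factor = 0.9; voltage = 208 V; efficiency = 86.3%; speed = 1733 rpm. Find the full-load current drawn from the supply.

119 A

ω = 2π×1733/60 = 181.5 rad/s; P_out = τω = 184 × 181.5 = 33396 W
P_in = P_out / η = 33396 / 0.863 = 38698 W
I_L = P_in / (√3·V_L·cosφ) = 38698 / (1.732 × 208 × 0.9) = 119 A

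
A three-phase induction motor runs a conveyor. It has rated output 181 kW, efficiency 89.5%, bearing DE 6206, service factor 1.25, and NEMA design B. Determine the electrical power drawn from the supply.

P_out = 181000 W
P_in = P_out/η = 181000/0.895 = 202235 W = 202 kW

202 kW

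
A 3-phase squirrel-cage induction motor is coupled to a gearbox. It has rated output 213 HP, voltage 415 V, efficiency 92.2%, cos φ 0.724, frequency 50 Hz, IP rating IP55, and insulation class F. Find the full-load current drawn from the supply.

331 A

P_out = 213 × 746 = 158898 W
P_in = P_out / η = 158898 / 0.922 = 172341 W
I_L = P_in / (√3·V_L·cosφ) = 172341 / (1.732 × 415 × 0.724) = 331 A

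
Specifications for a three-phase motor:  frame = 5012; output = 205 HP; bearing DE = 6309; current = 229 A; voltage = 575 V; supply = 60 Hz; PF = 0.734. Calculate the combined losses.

14.5 kW

P_in = √3·V·I·cosφ = 1.732×575×229×0.734 = 167397 W
P_out = 205×746 = 152930 W
Losses = P_in − P_out = 167397 − 152930 = 14467 W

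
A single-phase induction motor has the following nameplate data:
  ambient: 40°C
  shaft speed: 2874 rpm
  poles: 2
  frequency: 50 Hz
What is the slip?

4.20 %

n_s = 120f/p = 120×50/2 = 3000 rpm
s = (n_s − n)/n_s = (3000 − 2874)/3000 = 0.0420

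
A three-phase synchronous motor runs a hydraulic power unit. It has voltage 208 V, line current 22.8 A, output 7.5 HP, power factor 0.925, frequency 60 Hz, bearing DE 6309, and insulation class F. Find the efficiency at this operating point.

73.6 %

P_out = 7.5 × 746 = 5595 W
P_in = √3·V_L·I_L·cosφ = 1.732 × 208 × 22.8 × 0.925 = 7598 W
η = P_out / P_in = 5595 / 7598 = 0.736 = 73.6%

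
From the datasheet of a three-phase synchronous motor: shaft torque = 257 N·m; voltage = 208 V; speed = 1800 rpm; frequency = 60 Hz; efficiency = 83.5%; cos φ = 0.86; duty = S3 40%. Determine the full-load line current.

187 A

ω = 2π×1800/60 = 188.5 rad/s; P_out = τω = 257 × 188.5 = 48445 W
P_in = P_out / η = 48445 / 0.835 = 58018 W
I_L = P_in / (√3·V_L·cosφ) = 58018 / (1.732 × 208 × 0.86) = 187 A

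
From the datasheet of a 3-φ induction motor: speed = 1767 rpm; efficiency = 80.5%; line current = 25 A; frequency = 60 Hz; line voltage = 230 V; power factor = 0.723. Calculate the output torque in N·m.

31.3 N·m

P_in = √3·V·I·cosφ = 1.732 × 230 × 25 × 0.723 = 7200 W
P_out = η·P_in = 0.805 × 7200 = 5796 W
n = 1767 rpm
ω = 2π×1767/60 = 185 rad/s
τ = P_out/ω = 5796/185 = 31.3 N·m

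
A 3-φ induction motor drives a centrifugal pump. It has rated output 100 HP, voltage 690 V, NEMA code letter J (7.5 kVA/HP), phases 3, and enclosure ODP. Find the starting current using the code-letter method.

628 A

S_LR = 7.5 × 100 = 750 kVA
I_LR = S_LR/(√3·V_L) = 750000/(1.732×690) = 628 A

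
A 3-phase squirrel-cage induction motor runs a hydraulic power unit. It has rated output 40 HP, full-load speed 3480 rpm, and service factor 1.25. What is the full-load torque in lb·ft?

P_out = 40 × 746 = 29840 W
ω = 2π × 3480/60 = 364.4 rad/s
τ = P_out/ω = 29840/364.4 = 81.89 N·m
In lb·ft: 81.89/1.356 = 60.4 lb·ft

60.4 lb·ft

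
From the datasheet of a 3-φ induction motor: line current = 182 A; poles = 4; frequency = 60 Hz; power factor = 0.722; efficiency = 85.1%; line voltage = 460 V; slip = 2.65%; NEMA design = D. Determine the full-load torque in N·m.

P_in = √3·V·I·cosφ = 1.732 × 460 × 182 × 0.722 = 104692 W
P_out = η·P_in = 0.851 × 104692 = 89093 W
n_s = 120×60/4 = 1800 rpm; n = 1800×(1−0.0265) = 1752 rpm
ω = 2π×1752/60 = 183.5 rad/s
τ = P_out/ω = 89093/183.5 = 486 N·m

486 N·m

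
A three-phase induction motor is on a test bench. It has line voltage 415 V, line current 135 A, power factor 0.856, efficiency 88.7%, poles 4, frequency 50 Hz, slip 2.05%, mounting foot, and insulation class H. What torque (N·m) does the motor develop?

479 N·m

P_in = √3·V·I·cosφ = 1.732 × 415 × 135 × 0.856 = 83062 W
P_out = η·P_in = 0.887 × 83062 = 73676 W
n_s = 120×50/4 = 1500 rpm; n = 1500×(1−0.0205) = 1469 rpm
ω = 2π×1469/60 = 153.8 rad/s
τ = P_out/ω = 73676/153.8 = 479 N·m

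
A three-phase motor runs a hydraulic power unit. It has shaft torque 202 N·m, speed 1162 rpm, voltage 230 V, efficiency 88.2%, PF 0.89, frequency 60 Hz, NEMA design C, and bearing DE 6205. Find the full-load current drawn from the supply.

ω = 2π×1162/60 = 121.7 rad/s; P_out = τω = 202 × 121.7 = 24583 W
P_in = P_out / η = 24583 / 0.882 = 27872 W
I_L = P_in / (√3·V_L·cosφ) = 27872 / (1.732 × 230 × 0.89) = 78.6 A

78.6 A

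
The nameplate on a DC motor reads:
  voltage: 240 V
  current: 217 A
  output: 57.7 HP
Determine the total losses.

P_in = V·I = 240×217 = 52080 W
P_out = 57.7×746 = 43044 W
Losses = P_in − P_out = 52080 − 43044 = 9036 W

9040 W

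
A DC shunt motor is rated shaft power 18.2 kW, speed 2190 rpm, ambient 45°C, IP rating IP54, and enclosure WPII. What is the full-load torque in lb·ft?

58.5 lb·ft

ω = 2π × 2190/60 = 229.3 rad/s
τ = P/ω = 18200/229.3 = 79.37 N·m
In lb·ft: 79.37/1.356 = 58.5 lb·ft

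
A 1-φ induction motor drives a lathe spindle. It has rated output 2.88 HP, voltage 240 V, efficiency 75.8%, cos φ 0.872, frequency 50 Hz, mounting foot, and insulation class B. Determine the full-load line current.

13.5 A

P_out = 2.88 × 746 = 2148 W
P_in = P_out / η = 2148 / 0.758 = 2834 W
I = P_in / (V·cosφ) = 2834 / (240 × 0.872) = 13.5 A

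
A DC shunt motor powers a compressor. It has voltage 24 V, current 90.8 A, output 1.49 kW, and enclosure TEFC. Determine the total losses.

689 W

P_in = V·I = 24×90.8 = 2179 W
P_out = 1490 W
Losses = P_in − P_out = 2179 − 1490 = 689 W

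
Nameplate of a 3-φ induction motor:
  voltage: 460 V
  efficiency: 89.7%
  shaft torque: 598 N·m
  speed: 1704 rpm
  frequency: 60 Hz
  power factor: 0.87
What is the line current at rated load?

172 A

ω = 2π×1704/60 = 178.4 rad/s; P_out = τω = 598 × 178.4 = 106683 W
P_in = P_out / η = 106683 / 0.897 = 118933 W
I_L = P_in / (√3·V_L·cosφ) = 118933 / (1.732 × 460 × 0.87) = 172 A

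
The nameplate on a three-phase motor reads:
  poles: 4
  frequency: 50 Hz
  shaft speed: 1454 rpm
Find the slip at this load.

3.07 %

n_s = 120f/p = 120×50/4 = 1500 rpm
s = (n_s − n)/n_s = (1500 − 1454)/1500 = 0.0307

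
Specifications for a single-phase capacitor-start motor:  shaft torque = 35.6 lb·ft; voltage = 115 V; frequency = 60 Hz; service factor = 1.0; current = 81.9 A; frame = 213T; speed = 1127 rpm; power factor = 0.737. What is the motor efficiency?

82.1 %

τ = 35.6 lb·ft × 1.356 = 48.27 N·m
ω = 2π × 1127/60 = 118 rad/s; P_out = τω = 48.27 × 118 = 5696 W
P_in = V·I·cosφ = 115 × 81.9 × 0.737 = 6941 W
η = P_out / P_in = 5696 / 6941 = 0.821 = 82.1%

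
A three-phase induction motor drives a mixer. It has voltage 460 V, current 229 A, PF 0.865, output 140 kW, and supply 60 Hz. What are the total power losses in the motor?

17.8 kW

P_in = √3·V·I·cosφ = 1.732×460×229×0.865 = 157818 W
P_out = 140000 W
Losses = P_in − P_out = 157818 − 140000 = 17818 W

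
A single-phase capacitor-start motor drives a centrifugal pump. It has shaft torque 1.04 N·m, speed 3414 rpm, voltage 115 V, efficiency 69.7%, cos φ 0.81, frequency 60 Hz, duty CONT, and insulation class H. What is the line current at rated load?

5.73 A

ω = 2π×3414/60 = 357.5 rad/s; P_out = τω = 1.04 × 357.5 = 372 W
P_in = P_out / η = 372 / 0.697 = 534 W
I = P_in / (V·cosφ) = 534 / (115 × 0.81) = 5.73 A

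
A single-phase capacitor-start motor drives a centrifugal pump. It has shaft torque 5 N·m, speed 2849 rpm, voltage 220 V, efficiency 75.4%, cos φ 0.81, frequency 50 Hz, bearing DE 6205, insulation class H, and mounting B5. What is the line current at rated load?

ω = 2π×2849/60 = 298.3 rad/s; P_out = τω = 5 × 298.3 = 1492 W
P_in = P_out / η = 1492 / 0.754 = 1979 W
I = P_in / (V·cosφ) = 1979 / (220 × 0.81) = 11.1 A

11.1 A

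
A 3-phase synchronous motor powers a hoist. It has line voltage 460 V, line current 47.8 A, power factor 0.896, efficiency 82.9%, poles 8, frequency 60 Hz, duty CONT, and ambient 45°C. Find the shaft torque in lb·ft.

221 lb·ft

P_in = √3·V·I·cosφ = 1.732 × 460 × 47.8 × 0.896 = 34123 W
P_out = η·P_in = 0.829 × 34123 = 28288 W
n = n_s = 120×60/8 = 900 rpm (synchronous)
ω = 2π×900/60 = 94.25 rad/s
τ = P_out/ω = 28288/94.25 = 300.1 N·m
In lb·ft: 300.1/1.356 = 221 lb·ft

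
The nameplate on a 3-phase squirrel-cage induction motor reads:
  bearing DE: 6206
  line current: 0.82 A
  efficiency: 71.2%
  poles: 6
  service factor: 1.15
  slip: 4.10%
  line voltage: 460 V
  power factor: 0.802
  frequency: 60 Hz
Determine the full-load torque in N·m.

P_in = √3·V·I·cosφ = 1.732 × 460 × 0.82 × 0.802 = 524 W
P_out = η·P_in = 0.712 × 524 = 373 W
n_s = 120×60/6 = 1200 rpm; n = 1200×(1−0.041) = 1151 rpm
ω = 2π×1151/60 = 120.5 rad/s
τ = P_out/ω = 373/120.5 = 3.1 N·m

3.1 N·m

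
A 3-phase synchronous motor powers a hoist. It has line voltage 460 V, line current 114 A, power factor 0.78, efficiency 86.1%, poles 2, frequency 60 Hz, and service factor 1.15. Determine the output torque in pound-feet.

P_in = √3·V·I·cosφ = 1.732 × 460 × 114 × 0.78 = 70844 W
P_out = η·P_in = 0.861 × 70844 = 60997 W
n = n_s = 120×60/2 = 3600 rpm (synchronous)
ω = 2π×3600/60 = 377 rad/s
τ = P_out/ω = 60997/377 = 161.8 N·m
In lb·ft: 161.8/1.356 = 119 lb·ft

119 lb·ft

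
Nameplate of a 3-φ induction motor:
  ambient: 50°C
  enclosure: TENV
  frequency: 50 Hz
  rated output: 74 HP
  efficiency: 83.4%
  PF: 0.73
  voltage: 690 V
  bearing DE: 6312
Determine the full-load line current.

P_out = 74 × 746 = 55204 W
P_in = P_out / η = 55204 / 0.834 = 66192 W
I_L = P_in / (√3·V_L·cosφ) = 66192 / (1.732 × 690 × 0.73) = 75.9 A

75.9 A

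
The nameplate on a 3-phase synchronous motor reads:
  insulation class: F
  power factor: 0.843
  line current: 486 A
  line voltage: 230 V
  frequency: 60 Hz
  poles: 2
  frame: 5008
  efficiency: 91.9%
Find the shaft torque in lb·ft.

293 lb·ft

P_in = √3·V·I·cosφ = 1.732 × 230 × 486 × 0.843 = 163207 W
P_out = η·P_in = 0.919 × 163207 = 149987 W
n = n_s = 120×60/2 = 3600 rpm (synchronous)
ω = 2π×3600/60 = 377 rad/s
τ = P_out/ω = 149987/377 = 397.8 N·m
In lb·ft: 397.8/1.356 = 293 lb·ft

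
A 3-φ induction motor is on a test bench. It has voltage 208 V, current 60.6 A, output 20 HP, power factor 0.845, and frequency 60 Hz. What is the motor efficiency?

80.9 %

P_out = 20 × 746 = 14920 W
P_in = √3·V_L·I_L·cosφ = 1.732 × 208 × 60.6 × 0.845 = 18448 W
η = P_out / P_in = 14920 / 18448 = 0.809 = 80.9%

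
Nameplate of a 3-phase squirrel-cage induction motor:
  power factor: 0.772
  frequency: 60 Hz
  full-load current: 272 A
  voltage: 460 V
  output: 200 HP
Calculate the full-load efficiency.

89.2 %

P_out = 200 × 746 = 149200 W
P_in = √3·V_L·I_L·cosφ = 1.732 × 460 × 272 × 0.772 = 167298 W
η = P_out / P_in = 149200 / 167298 = 0.892 = 89.2%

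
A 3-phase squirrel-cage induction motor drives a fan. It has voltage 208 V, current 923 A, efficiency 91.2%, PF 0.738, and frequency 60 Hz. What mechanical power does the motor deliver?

P_in = √3·V·I·cosφ = 1.732 × 208 × 923 × 0.738 = 245397 W
P_out = η·P_in = 0.912 × 245397 = 223802 W

224 kW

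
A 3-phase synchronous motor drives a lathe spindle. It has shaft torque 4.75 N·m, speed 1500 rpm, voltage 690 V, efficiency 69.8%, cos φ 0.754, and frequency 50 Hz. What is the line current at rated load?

1.19 A

ω = 2π×1500/60 = 157.1 rad/s; P_out = τω = 4.75 × 157.1 = 746 W
P_in = P_out / η = 746 / 0.698 = 1069 W
I_L = P_in / (√3·V_L·cosφ) = 1069 / (1.732 × 690 × 0.754) = 1.19 A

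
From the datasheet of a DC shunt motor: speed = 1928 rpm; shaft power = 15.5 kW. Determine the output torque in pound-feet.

56.6 lb·ft

ω = 2π × 1928/60 = 201.9 rad/s
τ = P/ω = 15500/201.9 = 76.77 N·m
In lb·ft: 76.77/1.356 = 56.6 lb·ft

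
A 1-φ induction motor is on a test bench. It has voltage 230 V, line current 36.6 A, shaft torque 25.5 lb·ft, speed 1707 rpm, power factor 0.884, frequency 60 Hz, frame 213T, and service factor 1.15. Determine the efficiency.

τ = 25.5 lb·ft × 1.356 = 34.58 N·m
ω = 2π × 1707/60 = 178.8 rad/s; P_out = τω = 34.58 × 178.8 = 6183 W
P_in = V·I·cosφ = 230 × 36.6 × 0.884 = 7442 W
η = P_out / P_in = 6183 / 7442 = 0.831 = 83.1%

83.1 %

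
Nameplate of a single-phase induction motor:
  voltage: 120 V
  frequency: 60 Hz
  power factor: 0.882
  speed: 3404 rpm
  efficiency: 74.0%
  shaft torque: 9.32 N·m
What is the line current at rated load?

ω = 2π×3404/60 = 356.5 rad/s; P_out = τω = 9.32 × 356.5 = 3323 W
P_in = P_out / η = 3323 / 0.740 = 4491 W
I = P_in / (V·cosφ) = 4491 / (120 × 0.882) = 42.4 A

42.4 A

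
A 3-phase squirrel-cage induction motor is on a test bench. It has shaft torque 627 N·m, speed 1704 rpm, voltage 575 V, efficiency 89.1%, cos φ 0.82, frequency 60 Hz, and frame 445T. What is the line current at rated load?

154 A

ω = 2π×1704/60 = 178.4 rad/s; P_out = τω = 627 × 178.4 = 111857 W
P_in = P_out / η = 111857 / 0.891 = 125541 W
I_L = P_in / (√3·V_L·cosφ) = 125541 / (1.732 × 575 × 0.82) = 154 A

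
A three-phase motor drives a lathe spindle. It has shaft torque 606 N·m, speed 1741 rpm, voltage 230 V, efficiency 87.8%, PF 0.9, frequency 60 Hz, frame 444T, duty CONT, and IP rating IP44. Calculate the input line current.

ω = 2π×1741/60 = 182.3 rad/s; P_out = τω = 606 × 182.3 = 110474 W
P_in = P_out / η = 110474 / 0.878 = 125825 W
I_L = P_in / (√3·V_L·cosφ) = 125825 / (1.732 × 230 × 0.9) = 351 A

351 A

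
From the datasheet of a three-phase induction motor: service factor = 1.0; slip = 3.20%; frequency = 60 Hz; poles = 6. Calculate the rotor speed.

n_s = 120f/p = 120×60/6 = 1200 rpm
n = n_s(1 − s) = 1200 × (1 − 0.032) = 1162 rpm

1162 rpm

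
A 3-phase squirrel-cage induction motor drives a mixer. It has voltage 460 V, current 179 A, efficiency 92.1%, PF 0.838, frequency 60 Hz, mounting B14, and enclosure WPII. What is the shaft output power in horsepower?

148 HP

P_in = √3·V·I·cosφ = 1.732 × 460 × 179 × 0.838 = 119510 W
P_out = η·P_in = 0.921 × 119510 = 110069 W
= 110069/746 = 148 HP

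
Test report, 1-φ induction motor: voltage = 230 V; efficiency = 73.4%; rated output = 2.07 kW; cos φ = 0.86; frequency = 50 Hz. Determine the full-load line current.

P_out = 2.07 kW = 2070 W
P_in = P_out / η = 2070 / 0.734 = 2820 W
I = P_in / (V·cosφ) = 2820 / (230 × 0.86) = 14.3 A

14.3 A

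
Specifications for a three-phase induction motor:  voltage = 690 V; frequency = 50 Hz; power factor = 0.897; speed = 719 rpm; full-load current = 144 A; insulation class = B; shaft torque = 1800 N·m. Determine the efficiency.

ω = 2π × 719/60 = 75.29 rad/s; P_out = τω = 1800 × 75.29 = 135522 W
P_in = √3·V_L·I_L·cosφ = 1.732 × 690 × 144 × 0.897 = 154366 W
η = P_out / P_in = 135522 / 154366 = 0.878 = 87.8%

87.8 %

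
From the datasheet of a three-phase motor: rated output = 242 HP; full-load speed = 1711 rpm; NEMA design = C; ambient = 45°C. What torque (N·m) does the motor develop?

P_out = 242 × 746 = 180532 W
ω = 2π × 1711/60 = 179.2 rad/s
τ = P_out/ω = 180532/179.2 = 1010 N·m

1010 N·m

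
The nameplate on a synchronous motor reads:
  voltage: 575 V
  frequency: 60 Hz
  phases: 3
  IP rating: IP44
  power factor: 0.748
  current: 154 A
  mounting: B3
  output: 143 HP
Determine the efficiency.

93.0 %

P_out = 143 × 746 = 106678 W
P_in = √3·V_L·I_L·cosφ = 1.732 × 575 × 154 × 0.748 = 114720 W
η = P_out / P_in = 106678 / 114720 = 0.930 = 93.0%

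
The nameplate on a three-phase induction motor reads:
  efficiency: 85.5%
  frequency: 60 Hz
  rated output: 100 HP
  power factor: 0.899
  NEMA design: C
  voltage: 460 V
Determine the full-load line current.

122 A

P_out = 100 × 746 = 74600 W
P_in = P_out / η = 74600 / 0.855 = 87251 W
I_L = P_in / (√3·V_L·cosφ) = 87251 / (1.732 × 460 × 0.899) = 122 A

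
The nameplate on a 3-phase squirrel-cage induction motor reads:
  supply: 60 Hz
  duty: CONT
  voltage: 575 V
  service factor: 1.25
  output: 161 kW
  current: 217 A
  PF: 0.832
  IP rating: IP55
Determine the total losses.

18.8 kW

P_in = √3·V·I·cosφ = 1.732×575×217×0.832 = 179804 W
P_out = 161000 W
Losses = P_in − P_out = 179804 − 161000 = 18804 W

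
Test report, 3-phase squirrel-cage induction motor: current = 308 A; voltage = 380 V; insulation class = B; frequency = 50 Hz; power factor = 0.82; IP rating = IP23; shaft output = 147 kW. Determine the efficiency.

P_out = 147 kW = 147000 W
P_in = √3·V_L·I_L·cosφ = 1.732 × 380 × 308 × 0.82 = 166225 W
η = P_out / P_in = 147000 / 166225 = 0.884 = 88.4%

88.4 %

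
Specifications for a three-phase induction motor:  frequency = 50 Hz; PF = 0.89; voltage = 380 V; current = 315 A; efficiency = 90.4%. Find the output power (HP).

P_in = √3·V·I·cosφ = 1.732 × 380 × 315 × 0.89 = 184515 W
P_out = η·P_in = 0.904 × 184515 = 166802 W
= 166802/746 = 224 HP

224 HP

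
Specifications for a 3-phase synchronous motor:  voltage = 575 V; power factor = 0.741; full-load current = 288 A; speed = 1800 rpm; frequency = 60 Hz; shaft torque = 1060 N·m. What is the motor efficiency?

94.0 %

ω = 2π × 1800/60 = 188.5 rad/s; P_out = τω = 1060 × 188.5 = 199810 W
P_in = √3·V_L·I_L·cosφ = 1.732 × 575 × 288 × 0.741 = 212533 W
η = P_out / P_in = 199810 / 212533 = 0.940 = 94.0%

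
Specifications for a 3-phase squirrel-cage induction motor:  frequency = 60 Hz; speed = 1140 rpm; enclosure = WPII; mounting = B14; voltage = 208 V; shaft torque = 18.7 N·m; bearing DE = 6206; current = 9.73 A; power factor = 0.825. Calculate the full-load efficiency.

77.2 %

ω = 2π × 1140/60 = 119.4 rad/s; P_out = τω = 18.7 × 119.4 = 2233 W
P_in = √3·V_L·I_L·cosφ = 1.732 × 208 × 9.73 × 0.825 = 2892 W
η = P_out / P_in = 2233 / 2892 = 0.772 = 77.2%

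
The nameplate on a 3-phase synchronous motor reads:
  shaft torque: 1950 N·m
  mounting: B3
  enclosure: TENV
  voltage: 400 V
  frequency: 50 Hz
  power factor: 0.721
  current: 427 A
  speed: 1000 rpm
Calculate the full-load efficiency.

95.7 %

ω = 2π × 1000/60 = 104.7 rad/s; P_out = τω = 1950 × 104.7 = 204165 W
P_in = √3·V_L·I_L·cosφ = 1.732 × 400 × 427 × 0.721 = 213290 W
η = P_out / P_in = 204165 / 213290 = 0.957 = 95.7%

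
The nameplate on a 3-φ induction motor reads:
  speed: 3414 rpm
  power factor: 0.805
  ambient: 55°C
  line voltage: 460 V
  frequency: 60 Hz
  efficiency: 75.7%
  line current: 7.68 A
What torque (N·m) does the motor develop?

10.4 N·m

P_in = √3·V·I·cosφ = 1.732 × 460 × 7.68 × 0.805 = 4926 W
P_out = η·P_in = 0.757 × 4926 = 3729 W
n = 3414 rpm
ω = 2π×3414/60 = 357.5 rad/s
τ = P_out/ω = 3729/357.5 = 10.4 N·m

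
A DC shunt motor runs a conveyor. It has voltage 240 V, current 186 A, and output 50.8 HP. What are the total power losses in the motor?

6.74 kW

P_in = V·I = 240×186 = 44640 W
P_out = 50.8×746 = 37897 W
Losses = P_in − P_out = 44640 − 37897 = 6743 W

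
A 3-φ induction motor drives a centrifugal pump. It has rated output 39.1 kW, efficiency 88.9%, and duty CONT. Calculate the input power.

44 kW

P_out = 39100 W
P_in = P_out/η = 39100/0.889 = 43982 W = 44 kW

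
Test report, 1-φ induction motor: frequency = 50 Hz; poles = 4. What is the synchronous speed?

n_s = 120f/p = 120×50/4 = 1500 rpm

1500 rpm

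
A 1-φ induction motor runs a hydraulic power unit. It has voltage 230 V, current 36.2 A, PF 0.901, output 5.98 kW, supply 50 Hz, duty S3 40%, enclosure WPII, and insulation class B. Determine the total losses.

P_in = V·I·cosφ = 230×36.2×0.901 = 7502 W
P_out = 5980 W
Losses = P_in − P_out = 7502 − 5980 = 1522 W

1.52 kW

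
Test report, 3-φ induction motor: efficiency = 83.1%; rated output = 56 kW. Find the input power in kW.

P_out = 56000 W
P_in = P_out/η = 56000/0.831 = 67389 W = 67.4 kW

67.4 kW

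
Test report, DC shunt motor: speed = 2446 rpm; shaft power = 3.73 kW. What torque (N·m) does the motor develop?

ω = 2π × 2446/60 = 256.1 rad/s
τ = P/ω = 3730/256.1 = 14.6 N·m

14.6 N·m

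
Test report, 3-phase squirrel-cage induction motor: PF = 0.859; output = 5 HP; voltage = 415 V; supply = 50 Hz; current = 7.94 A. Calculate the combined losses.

P_in = √3·V·I·cosφ = 1.732×415×7.94×0.859 = 4902 W
P_out = 5×746 = 3730 W
Losses = P_in − P_out = 4902 − 3730 = 1172 W

1.17 kW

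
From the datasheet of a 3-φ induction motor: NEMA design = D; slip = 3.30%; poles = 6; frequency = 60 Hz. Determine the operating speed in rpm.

n_s = 120f/p = 120×60/6 = 1200 rpm
n = n_s(1 − s) = 1200 × (1 − 0.033) = 1160 rpm

1160 rpm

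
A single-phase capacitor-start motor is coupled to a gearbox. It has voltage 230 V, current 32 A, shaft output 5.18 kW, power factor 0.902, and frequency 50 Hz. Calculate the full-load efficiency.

P_out = 5.18 kW = 5180 W
P_in = V·I·cosφ = 230 × 32 × 0.902 = 6639 W
η = P_out / P_in = 5180 / 6639 = 0.780 = 78.0%

78.0 %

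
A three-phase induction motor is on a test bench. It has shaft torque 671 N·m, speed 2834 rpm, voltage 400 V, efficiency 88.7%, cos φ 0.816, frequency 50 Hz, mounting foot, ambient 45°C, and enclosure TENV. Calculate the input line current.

397 A

ω = 2π×2834/60 = 296.8 rad/s; P_out = τω = 671 × 296.8 = 199153 W
P_in = P_out / η = 199153 / 0.887 = 224524 W
I_L = P_in / (√3·V_L·cosφ) = 224524 / (1.732 × 400 × 0.816) = 397 A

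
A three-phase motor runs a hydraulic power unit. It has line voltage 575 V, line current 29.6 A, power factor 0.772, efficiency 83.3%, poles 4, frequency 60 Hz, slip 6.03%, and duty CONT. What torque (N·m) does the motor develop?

107 N·m

P_in = √3·V·I·cosφ = 1.732 × 575 × 29.6 × 0.772 = 22758 W
P_out = η·P_in = 0.833 × 22758 = 18957 W
n_s = 120×60/4 = 1800 rpm; n = 1800×(1−0.0603) = 1691 rpm
ω = 2π×1691/60 = 177.1 rad/s
τ = P_out/ω = 18957/177.1 = 107 N·m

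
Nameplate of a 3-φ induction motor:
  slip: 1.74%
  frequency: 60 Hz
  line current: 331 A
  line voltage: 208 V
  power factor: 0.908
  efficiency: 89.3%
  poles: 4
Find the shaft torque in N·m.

522 N·m

P_in = √3·V·I·cosφ = 1.732 × 208 × 331 × 0.908 = 108274 W
P_out = η·P_in = 0.893 × 108274 = 96689 W
n_s = 120×60/4 = 1800 rpm; n = 1800×(1−0.0174) = 1769 rpm
ω = 2π×1769/60 = 185.2 rad/s
τ = P_out/ω = 96689/185.2 = 522 N·m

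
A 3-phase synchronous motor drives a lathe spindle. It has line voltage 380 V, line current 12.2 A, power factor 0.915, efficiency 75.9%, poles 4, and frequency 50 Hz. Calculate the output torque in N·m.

P_in = √3·V·I·cosφ = 1.732 × 380 × 12.2 × 0.915 = 7347 W
P_out = η·P_in = 0.759 × 7347 = 5576 W
n = n_s = 120×50/4 = 1500 rpm (synchronous)
ω = 2π×1500/60 = 157.1 rad/s
τ = P_out/ω = 5576/157.1 = 35.5 N·m

35.5 N·m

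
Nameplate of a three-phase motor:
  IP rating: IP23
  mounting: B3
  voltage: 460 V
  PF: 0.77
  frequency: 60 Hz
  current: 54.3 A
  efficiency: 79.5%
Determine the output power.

26.5 kW

P_in = √3·V·I·cosφ = 1.732 × 460 × 54.3 × 0.77 = 33312 W
P_out = η·P_in = 0.795 × 33312 = 26483 W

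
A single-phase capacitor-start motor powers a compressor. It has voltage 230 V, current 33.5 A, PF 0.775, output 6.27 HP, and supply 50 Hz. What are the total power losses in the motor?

1.29 kW

P_in = V·I·cosφ = 230×33.5×0.775 = 5971 W
P_out = 6.27×746 = 4677 W
Losses = P_in − P_out = 5971 − 4677 = 1294 W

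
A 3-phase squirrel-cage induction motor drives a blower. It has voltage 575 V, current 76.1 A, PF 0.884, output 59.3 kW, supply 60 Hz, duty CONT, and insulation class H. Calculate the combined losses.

7.7 kW

P_in = √3·V·I·cosφ = 1.732×575×76.1×0.884 = 66997 W
P_out = 59300 W
Losses = P_in − P_out = 66997 − 59300 = 7697 W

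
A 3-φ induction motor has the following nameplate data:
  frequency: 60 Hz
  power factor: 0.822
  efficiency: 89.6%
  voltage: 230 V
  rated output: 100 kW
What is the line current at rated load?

341 A

P_out = 100 kW = 100000 W
P_in = P_out / η = 100000 / 0.896 = 111607 W
I_L = P_in / (√3·V_L·cosφ) = 111607 / (1.732 × 230 × 0.822) = 341 A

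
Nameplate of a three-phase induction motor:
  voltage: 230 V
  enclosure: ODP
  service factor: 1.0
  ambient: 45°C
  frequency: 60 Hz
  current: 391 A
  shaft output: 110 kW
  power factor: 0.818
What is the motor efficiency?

86.3 %

P_out = 110 kW = 110000 W
P_in = √3·V_L·I_L·cosφ = 1.732 × 230 × 391 × 0.818 = 127411 W
η = P_out / P_in = 110000 / 127411 = 0.863 = 86.3%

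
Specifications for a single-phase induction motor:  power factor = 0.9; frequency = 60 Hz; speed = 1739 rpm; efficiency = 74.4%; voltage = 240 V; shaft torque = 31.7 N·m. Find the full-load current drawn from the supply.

35.9 A

ω = 2π×1739/60 = 182.1 rad/s; P_out = τω = 31.7 × 182.1 = 5773 W
P_in = P_out / η = 5773 / 0.744 = 7759 W
I = P_in / (V·cosφ) = 7759 / (240 × 0.9) = 35.9 A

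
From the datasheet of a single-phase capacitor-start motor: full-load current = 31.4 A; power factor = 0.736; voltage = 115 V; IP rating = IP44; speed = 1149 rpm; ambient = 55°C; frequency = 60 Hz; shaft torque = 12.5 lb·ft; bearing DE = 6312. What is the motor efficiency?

76.7 %

τ = 12.5 lb·ft × 1.356 = 16.95 N·m
ω = 2π × 1149/60 = 120.3 rad/s; P_out = τω = 16.95 × 120.3 = 2039 W
P_in = V·I·cosφ = 115 × 31.4 × 0.736 = 2658 W
η = P_out / P_in = 2039 / 2658 = 0.767 = 76.7%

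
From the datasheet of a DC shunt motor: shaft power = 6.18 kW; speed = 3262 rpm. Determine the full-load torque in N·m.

18.1 N·m

ω = 2π × 3262/60 = 341.6 rad/s
τ = P/ω = 6180/341.6 = 18.1 N·m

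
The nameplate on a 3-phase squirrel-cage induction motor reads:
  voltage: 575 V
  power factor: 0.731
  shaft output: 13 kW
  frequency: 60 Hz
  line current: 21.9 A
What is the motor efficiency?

P_out = 13 kW = 13000 W
P_in = √3·V_L·I_L·cosφ = 1.732 × 575 × 21.9 × 0.731 = 15943 W
η = P_out / P_in = 13000 / 15943 = 0.815 = 81.5%

81.5 %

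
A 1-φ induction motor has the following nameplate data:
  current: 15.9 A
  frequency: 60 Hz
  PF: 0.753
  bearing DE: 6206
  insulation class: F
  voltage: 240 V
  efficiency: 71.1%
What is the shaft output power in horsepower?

P_in = V·I·cosφ = 240 × 15.9 × 0.753 = 2873 W
P_out = η·P_in = 0.711 × 2873 = 2043 W
= 2043/746 = 2.74 HP

2.74 HP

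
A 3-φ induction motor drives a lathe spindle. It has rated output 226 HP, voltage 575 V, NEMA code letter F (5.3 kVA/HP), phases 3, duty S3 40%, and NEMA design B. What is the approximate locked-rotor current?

1200 A

S_LR = 5.3 × 226 = 1197.8 kVA
I_LR = S_LR/(√3·V_L) = 1197800/(1.732×575) = 1200 A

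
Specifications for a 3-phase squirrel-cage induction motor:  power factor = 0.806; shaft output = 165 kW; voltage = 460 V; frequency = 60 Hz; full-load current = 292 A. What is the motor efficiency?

P_out = 165 kW = 165000 W
P_in = √3·V_L·I_L·cosφ = 1.732 × 460 × 292 × 0.806 = 187510 W
η = P_out / P_in = 165000 / 187510 = 0.880 = 88.0%

88.0 %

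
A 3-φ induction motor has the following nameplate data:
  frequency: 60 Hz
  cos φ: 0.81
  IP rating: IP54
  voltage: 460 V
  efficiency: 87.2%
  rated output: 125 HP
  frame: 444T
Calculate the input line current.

166 A

P_out = 125 × 746 = 93250 W
P_in = P_out / η = 93250 / 0.872 = 106938 W
I_L = P_in / (√3·V_L·cosφ) = 106938 / (1.732 × 460 × 0.81) = 166 A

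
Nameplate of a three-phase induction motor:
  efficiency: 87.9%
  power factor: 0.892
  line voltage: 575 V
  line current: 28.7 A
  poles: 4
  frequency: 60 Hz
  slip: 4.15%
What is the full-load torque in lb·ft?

91.5 lb·ft

P_in = √3·V·I·cosφ = 1.732 × 575 × 28.7 × 0.892 = 25495 W
P_out = η·P_in = 0.879 × 25495 = 22410 W
n_s = 120×60/4 = 1800 rpm; n = 1800×(1−0.0415) = 1725 rpm
ω = 2π×1725/60 = 180.6 rad/s
τ = P_out/ω = 22410/180.6 = 124.1 N·m
In lb·ft: 124.1/1.356 = 91.5 lb·ft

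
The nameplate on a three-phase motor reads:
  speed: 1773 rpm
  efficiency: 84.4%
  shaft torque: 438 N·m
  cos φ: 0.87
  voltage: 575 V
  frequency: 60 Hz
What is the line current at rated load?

ω = 2π×1773/60 = 185.7 rad/s; P_out = τω = 438 × 185.7 = 81337 W
P_in = P_out / η = 81337 / 0.844 = 96371 W
I_L = P_in / (√3·V_L·cosφ) = 96371 / (1.732 × 575 × 0.87) = 111 A

111 A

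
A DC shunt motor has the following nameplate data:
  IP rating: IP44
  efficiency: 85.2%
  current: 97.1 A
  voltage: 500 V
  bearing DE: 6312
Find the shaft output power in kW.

41.4 kW

P_in = V·I = 500 × 97.1 = 48550 W
P_out = η·P_in = 0.852 × 48550 = 41365 W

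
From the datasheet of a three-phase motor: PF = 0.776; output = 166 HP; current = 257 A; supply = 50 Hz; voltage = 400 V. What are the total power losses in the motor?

P_in = √3·V·I·cosφ = 1.732×400×257×0.776 = 138166 W
P_out = 166×746 = 123836 W
Losses = P_in − P_out = 138166 − 123836 = 14330 W

14300 W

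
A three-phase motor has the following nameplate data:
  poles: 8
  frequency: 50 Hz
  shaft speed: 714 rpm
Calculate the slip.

4.8 %

n_s = 120f/p = 120×50/8 = 750 rpm
s = (n_s − n)/n_s = (750 − 714)/750 = 0.0480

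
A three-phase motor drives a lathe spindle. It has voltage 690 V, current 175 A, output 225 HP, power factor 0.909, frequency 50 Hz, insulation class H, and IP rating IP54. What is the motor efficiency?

P_out = 225 × 746 = 167850 W
P_in = √3·V_L·I_L·cosφ = 1.732 × 690 × 175 × 0.909 = 190107 W
η = P_out / P_in = 167850 / 190107 = 0.883 = 88.3%

88.3 %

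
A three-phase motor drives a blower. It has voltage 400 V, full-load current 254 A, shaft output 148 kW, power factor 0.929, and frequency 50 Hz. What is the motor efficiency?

P_out = 148 kW = 148000 W
P_in = √3·V_L·I_L·cosφ = 1.732 × 400 × 254 × 0.929 = 163477 W
η = P_out / P_in = 148000 / 163477 = 0.905 = 90.5%

90.5 %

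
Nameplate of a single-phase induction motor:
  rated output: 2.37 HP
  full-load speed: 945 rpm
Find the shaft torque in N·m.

17.9 N·m

P_out = 2.37 × 746 = 1768 W
ω = 2π × 945/60 = 98.96 rad/s
τ = P_out/ω = 1768/98.96 = 17.9 N·m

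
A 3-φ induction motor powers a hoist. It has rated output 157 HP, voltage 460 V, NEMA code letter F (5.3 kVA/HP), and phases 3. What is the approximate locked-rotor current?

1040 A

S_LR = 5.3 × 157 = 832.1 kVA
I_LR = S_LR/(√3·V_L) = 832100/(1.732×460) = 1040 A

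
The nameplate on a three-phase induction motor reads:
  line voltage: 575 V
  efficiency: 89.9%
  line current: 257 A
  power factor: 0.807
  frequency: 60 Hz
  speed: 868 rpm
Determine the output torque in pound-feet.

P_in = √3·V·I·cosφ = 1.732 × 575 × 257 × 0.807 = 206549 W
P_out = η·P_in = 0.899 × 206549 = 185688 W
n = 868 rpm
ω = 2π×868/60 = 90.9 rad/s
τ = P_out/ω = 185688/90.9 = 2043 N·m
In lb·ft: 2043/1.356 = 1510 lb·ft

1510 lb·ft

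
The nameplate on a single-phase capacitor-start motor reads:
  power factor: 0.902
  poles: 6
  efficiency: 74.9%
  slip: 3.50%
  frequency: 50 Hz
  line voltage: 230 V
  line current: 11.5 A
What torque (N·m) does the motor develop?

P_in = V·I·cosφ = 230 × 11.5 × 0.902 = 2386 W
P_out = η·P_in = 0.749 × 2386 = 1787 W
n_s = 120×50/6 = 1000 rpm; n = 1000×(1−0.035) = 965 rpm
ω = 2π×965/60 = 101.1 rad/s
τ = P_out/ω = 1787/101.1 = 17.7 N·m

17.7 N·m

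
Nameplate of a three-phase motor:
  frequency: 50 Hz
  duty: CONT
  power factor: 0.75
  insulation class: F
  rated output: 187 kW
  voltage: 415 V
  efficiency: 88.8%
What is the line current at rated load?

P_out = 187 kW = 187000 W
P_in = P_out / η = 187000 / 0.888 = 210586 W
I_L = P_in / (√3·V_L·cosφ) = 210586 / (1.732 × 415 × 0.75) = 391 A

391 A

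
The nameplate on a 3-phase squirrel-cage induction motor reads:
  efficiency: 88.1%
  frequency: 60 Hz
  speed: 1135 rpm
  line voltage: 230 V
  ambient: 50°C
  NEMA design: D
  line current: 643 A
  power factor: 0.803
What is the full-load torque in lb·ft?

1120 lb·ft

P_in = √3·V·I·cosφ = 1.732 × 230 × 643 × 0.803 = 205685 W
P_out = η·P_in = 0.881 × 205685 = 181208 W
n = 1135 rpm
ω = 2π×1135/60 = 118.9 rad/s
τ = P_out/ω = 181208/118.9 = 1524 N·m
In lb·ft: 1524/1.356 = 1120 lb·ft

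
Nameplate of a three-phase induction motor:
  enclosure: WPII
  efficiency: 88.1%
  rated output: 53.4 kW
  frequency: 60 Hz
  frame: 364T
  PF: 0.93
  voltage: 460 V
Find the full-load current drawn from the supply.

81.8 A

P_out = 53.4 kW = 53400 W
P_in = P_out / η = 53400 / 0.881 = 60613 W
I_L = P_in / (√3·V_L·cosφ) = 60613 / (1.732 × 460 × 0.93) = 81.8 A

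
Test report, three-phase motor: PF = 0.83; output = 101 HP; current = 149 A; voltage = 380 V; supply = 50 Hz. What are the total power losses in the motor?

6050 W

P_in = √3·V·I·cosφ = 1.732×380×149×0.83 = 81395 W
P_out = 101×746 = 75346 W
Losses = P_in − P_out = 81395 − 75346 = 6049 W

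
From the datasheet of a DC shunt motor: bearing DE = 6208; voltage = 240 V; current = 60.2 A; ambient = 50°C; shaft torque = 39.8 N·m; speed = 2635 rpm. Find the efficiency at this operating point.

76.0 %

ω = 2π × 2635/60 = 275.9 rad/s; P_out = τω = 39.8 × 275.9 = 10981 W
P_in = V·I = 240 × 60.2 = 14448 W
η = P_out / P_in = 10981 / 14448 = 0.760 = 76.0%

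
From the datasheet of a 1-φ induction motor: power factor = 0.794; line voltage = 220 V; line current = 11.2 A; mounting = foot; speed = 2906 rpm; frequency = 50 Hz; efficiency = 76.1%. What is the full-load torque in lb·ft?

P_in = V·I·cosφ = 220 × 11.2 × 0.794 = 1956 W
P_out = η·P_in = 0.761 × 1956 = 1489 W
n = 2906 rpm
ω = 2π×2906/60 = 304.3 rad/s
τ = P_out/ω = 1489/304.3 = 4.893 N·m
In lb·ft: 4.893/1.356 = 3.61 lb·ft

3.61 lb·ft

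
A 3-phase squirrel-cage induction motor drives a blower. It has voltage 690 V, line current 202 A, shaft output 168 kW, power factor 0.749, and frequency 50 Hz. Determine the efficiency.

92.9 %

P_out = 168 kW = 168000 W
P_in = √3·V_L·I_L·cosφ = 1.732 × 690 × 202 × 0.749 = 180813 W
η = P_out / P_in = 168000 / 180813 = 0.929 = 92.9%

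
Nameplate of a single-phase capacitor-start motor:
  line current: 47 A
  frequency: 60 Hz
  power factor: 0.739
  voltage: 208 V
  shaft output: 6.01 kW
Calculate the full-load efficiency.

83.2 %

P_out = 6.01 kW = 6010 W
P_in = V·I·cosφ = 208 × 47 × 0.739 = 7224 W
η = P_out / P_in = 6010 / 7224 = 0.832 = 83.2%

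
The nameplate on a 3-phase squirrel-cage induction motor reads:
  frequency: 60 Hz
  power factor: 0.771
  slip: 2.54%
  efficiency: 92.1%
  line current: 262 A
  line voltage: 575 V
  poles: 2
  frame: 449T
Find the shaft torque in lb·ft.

P_in = √3·V·I·cosφ = 1.732 × 575 × 262 × 0.771 = 201174 W
P_out = η·P_in = 0.921 × 201174 = 185281 W
n_s = 120×60/2 = 3600 rpm; n = 3600×(1−0.0254) = 3509 rpm
ω = 2π×3509/60 = 367.5 rad/s
τ = P_out/ω = 185281/367.5 = 504.2 N·m
In lb·ft: 504.2/1.356 = 372 lb·ft

372 lb·ft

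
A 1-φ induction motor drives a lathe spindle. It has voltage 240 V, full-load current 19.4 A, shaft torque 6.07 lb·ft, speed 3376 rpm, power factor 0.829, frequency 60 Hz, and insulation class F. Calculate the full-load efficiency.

75.4 %

τ = 6.07 lb·ft × 1.356 = 8.231 N·m
ω = 2π × 3376/60 = 353.5 rad/s; P_out = τω = 8.231 × 353.5 = 2910 W
P_in = V·I·cosφ = 240 × 19.4 × 0.829 = 3860 W
η = P_out / P_in = 2910 / 3860 = 0.754 = 75.4%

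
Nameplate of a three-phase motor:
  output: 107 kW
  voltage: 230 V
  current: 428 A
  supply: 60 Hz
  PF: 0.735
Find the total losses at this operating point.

18.3 kW

P_in = √3·V·I·cosφ = 1.732×230×428×0.735 = 125316 W
P_out = 107000 W
Losses = P_in − P_out = 125316 − 107000 = 18316 W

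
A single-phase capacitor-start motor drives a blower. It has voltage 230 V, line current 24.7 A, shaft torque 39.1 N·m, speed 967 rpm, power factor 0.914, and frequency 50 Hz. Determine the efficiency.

76.3 %

ω = 2π × 967/60 = 101.3 rad/s; P_out = τω = 39.1 × 101.3 = 3961 W
P_in = V·I·cosφ = 230 × 24.7 × 0.914 = 5192 W
η = P_out / P_in = 3961 / 5192 = 0.763 = 76.3%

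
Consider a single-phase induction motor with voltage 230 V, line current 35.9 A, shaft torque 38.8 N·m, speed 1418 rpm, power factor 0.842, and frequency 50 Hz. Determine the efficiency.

82.9 %

ω = 2π × 1418/60 = 148.5 rad/s; P_out = τω = 38.8 × 148.5 = 5762 W
P_in = V·I·cosφ = 230 × 35.9 × 0.842 = 6952 W
η = P_out / P_in = 5762 / 6952 = 0.829 = 82.9%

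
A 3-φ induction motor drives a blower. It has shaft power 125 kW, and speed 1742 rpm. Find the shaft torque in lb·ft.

ω = 2π × 1742/60 = 182.4 rad/s
τ = P/ω = 125000/182.4 = 685.3 N·m
In lb·ft: 685.3/1.356 = 505 lb·ft

505 lb·ft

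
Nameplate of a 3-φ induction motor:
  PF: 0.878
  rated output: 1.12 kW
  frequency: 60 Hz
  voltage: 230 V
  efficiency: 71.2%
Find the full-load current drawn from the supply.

P_out = 1.12 kW = 1120 W
P_in = P_out / η = 1120 / 0.712 = 1573 W
I_L = P_in / (√3·V_L·cosφ) = 1573 / (1.732 × 230 × 0.878) = 4.5 A

4.5 A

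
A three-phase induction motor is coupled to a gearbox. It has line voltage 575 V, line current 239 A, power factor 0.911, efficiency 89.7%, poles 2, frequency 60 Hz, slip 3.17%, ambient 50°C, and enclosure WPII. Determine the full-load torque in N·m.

P_in = √3·V·I·cosφ = 1.732 × 575 × 239 × 0.911 = 216836 W
P_out = η·P_in = 0.897 × 216836 = 194502 W
n_s = 120×60/2 = 3600 rpm; n = 3600×(1−0.0317) = 3486 rpm
ω = 2π×3486/60 = 365.1 rad/s
τ = P_out/ω = 194502/365.1 = 533 N·m

533 N·m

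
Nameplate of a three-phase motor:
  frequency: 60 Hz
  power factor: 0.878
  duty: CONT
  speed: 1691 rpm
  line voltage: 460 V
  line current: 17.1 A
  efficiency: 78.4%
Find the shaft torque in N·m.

53 N·m

P_in = √3·V·I·cosφ = 1.732 × 460 × 17.1 × 0.878 = 11962 W
P_out = η·P_in = 0.784 × 11962 = 9378 W
n = 1691 rpm
ω = 2π×1691/60 = 177.1 rad/s
τ = P_out/ω = 9378/177.1 = 53 N·m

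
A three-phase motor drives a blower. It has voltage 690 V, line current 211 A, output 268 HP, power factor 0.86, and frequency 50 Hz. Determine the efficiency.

P_out = 268 × 746 = 199928 W
P_in = √3·V_L·I_L·cosφ = 1.732 × 690 × 211 × 0.86 = 216859 W
η = P_out / P_in = 199928 / 216859 = 0.922 = 92.2%

92.2 %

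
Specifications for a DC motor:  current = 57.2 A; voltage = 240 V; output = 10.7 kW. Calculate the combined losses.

3030 W

P_in = V·I = 240×57.2 = 13728 W
P_out = 10700 W
Losses = P_in − P_out = 13728 − 10700 = 3028 W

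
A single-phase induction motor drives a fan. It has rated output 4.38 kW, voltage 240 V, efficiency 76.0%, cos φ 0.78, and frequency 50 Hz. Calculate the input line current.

30.8 A

P_out = 4.38 kW = 4380 W
P_in = P_out / η = 4380 / 0.760 = 5763 W
I = P_in / (V·cosφ) = 5763 / (240 × 0.78) = 30.8 A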